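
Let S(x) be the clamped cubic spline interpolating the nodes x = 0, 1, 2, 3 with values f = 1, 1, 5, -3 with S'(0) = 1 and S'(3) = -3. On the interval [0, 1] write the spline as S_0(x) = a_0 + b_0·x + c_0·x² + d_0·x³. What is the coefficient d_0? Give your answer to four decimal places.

4.5333

Write m_i for S''(x_i). With h_i = 1, 1, 1 and divided differences Δ_i = 0, 4, -8, the continuity of S' gives the tridiagonal system
  1·m_0 + 4·m_1 + 1·m_2 = 6(Δ_1 - Δ_0) = 24
  1·m_1 + 4·m_2 + 1·m_3 = 6(Δ_2 - Δ_1) = -72
Clamped end conditions give two more equations: 2h_0·m_0 + h_0·m_1 = 6(Δ_0 - S'(0)) = -6 and h_2·m_2 + 2h_2·m_3 = 6(S'(3) - Δ_2) = 30.
Hence m_0 = -166/15, m_1 = 242/15, m_2 = -442/15, m_3 = 446/15.
On [0, 1], with S_0(x) = a_0 + b_0·x + c_0·x² + d_0·x³: c_0 = m_0/2 = -83/15, d_0 = (m_1 - m_0)/(6h_0) = 68/15, b_0 = Δ_0 - h_0(2m_0 + m_1)/6 = 1.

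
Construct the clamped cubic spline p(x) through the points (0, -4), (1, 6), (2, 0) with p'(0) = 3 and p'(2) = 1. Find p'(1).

2

With M_i denoting the second derivative at x_i, h_i = 1, 1, and Δ_i = (y_(i+1) − y_i)/h_i = 10, -6:
  1·M_0 + 4·M_1 + 1·M_2 = 6(Δ_1 - Δ_0) = -96
Clamped end conditions give two more equations: 2h_0·M_0 + h_0·M_1 = 6(Δ_0 - p'(0)) = 42 and h_1·M_1 + 2h_1·M_2 = 6(p'(2) - Δ_1) = 42.
Forward elimination and back-substitution give M_0 = 44, M_1 = -46, M_2 = 44.
On [1, 2], p'(x) = b_1 + 2c_1·(x - 1) + 3d_1·(x - 1)² with b_1 = Δ_1 - h_1(2M_1 + M_2)/6 = 2, c_1 = M_1/2 = -23, d_1 = (M_2 - M_1)/(6h_1) = 15. So p'(1) = 2.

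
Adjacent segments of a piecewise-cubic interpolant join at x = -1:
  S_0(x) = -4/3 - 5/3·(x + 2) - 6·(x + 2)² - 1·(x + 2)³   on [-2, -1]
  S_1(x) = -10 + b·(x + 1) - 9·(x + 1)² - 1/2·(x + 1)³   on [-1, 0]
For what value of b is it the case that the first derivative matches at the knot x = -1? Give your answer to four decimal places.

-16.6667

S_0'(x) = -5/3 - 12·(x + 2) - 3·(x + 2)², so S_0'(-1) = -50/3. On the right, S_1'(-1) = b, so b = -50/3.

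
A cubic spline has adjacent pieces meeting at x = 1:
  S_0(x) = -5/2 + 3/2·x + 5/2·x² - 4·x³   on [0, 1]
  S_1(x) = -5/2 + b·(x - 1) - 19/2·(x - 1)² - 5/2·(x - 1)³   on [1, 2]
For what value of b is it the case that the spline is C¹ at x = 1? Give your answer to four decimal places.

S_0'(x) = 3/2 + 5·x - 12·x², so S_0'(1) = -11/2. On the right, S_1'(1) = b, so b = -11/2.

-5.5000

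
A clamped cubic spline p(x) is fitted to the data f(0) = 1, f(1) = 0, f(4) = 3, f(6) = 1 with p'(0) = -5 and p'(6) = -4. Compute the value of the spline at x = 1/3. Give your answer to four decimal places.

With M_i denoting the second derivative at x_i, h_i = 1, 3, 2, and Δ_i = (y_(i+1) − y_i)/h_i = -1, 1, -1:
  1·M_0 + 8·M_1 + 3·M_2 = 6(Δ_1 - Δ_0) = 12
  3·M_1 + 10·M_2 + 2·M_3 = 6(Δ_2 - Δ_1) = -12
Clamped end conditions give two more equations: 2h_0·M_0 + h_0·M_1 = 6(Δ_0 - p'(0)) = 24 and h_2·M_2 + 2h_2·M_3 = 6(p'(6) - Δ_2) = -18.
Forward elimination and back-substitution give M_0 = 155/13, M_1 = 2/13, M_2 = -5/13, M_3 = -56/13.
On [0, 1], p(x) = 1 - 5·x + 155/26·x² - 51/26·x³.
With x = 1/3: p(1/3) = -1/13.

-0.0769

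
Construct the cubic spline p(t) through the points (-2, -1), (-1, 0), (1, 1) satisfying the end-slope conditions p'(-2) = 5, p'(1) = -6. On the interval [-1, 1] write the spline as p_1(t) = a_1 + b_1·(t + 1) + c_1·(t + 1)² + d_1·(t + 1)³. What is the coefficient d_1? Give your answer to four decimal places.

With σ_i denoting the second derivative at x_i, h_i = 1, 2, and Δ_i = (y_(i+1) − y_i)/h_i = 1, 1/2:
  1·σ_0 + 6·σ_1 + 2·σ_2 = 6(Δ_1 - Δ_0) = -3
Clamped end conditions give two more equations: 2h_0·σ_0 + h_0·σ_1 = 6(Δ_0 - p'(-2)) = -24 and h_1·σ_1 + 2h_1·σ_2 = 6(p'(1) - Δ_1) = -39.
Solving the tridiagonal system: σ_0 = -91/6, σ_1 = 19/3, σ_2 = -155/12.
On [-1, 1], with p_1(t) = a_1 + b_1·(t + 1) + c_1·(t + 1)² + d_1·(t + 1)³: c_1 = σ_1/2 = 19/6, d_1 = (σ_2 - σ_1)/(6h_1) = -77/48, b_1 = Δ_1 - h_1(2σ_1 + σ_2)/6 = 7/12.

-1.6042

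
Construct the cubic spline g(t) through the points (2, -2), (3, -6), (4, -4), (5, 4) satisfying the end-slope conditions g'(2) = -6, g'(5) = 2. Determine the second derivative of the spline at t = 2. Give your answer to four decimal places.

3.7333

With σ_i denoting the second derivative at x_i, h_i = 1, 1, 1, and Δ_i = (y_(i+1) − y_i)/h_i = -4, 2, 8:
  1·σ_0 + 4·σ_1 + 1·σ_2 = 6(Δ_1 - Δ_0) = 36
  1·σ_1 + 4·σ_2 + 1·σ_3 = 6(Δ_2 - Δ_1) = 36
Clamped end conditions give two more equations: 2h_0·σ_0 + h_0·σ_1 = 6(Δ_0 - g'(2)) = 12 and h_2·σ_2 + 2h_2·σ_3 = 6(g'(5) - Δ_2) = -36.
Hence σ_0 = 56/15, σ_1 = 68/15, σ_2 = 212/15, σ_3 = -376/15.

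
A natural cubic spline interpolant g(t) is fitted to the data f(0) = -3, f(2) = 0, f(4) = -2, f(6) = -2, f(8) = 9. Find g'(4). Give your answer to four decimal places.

-1.5000

Put σ_i = g'' at the i-th knot. Here h = (2, 2, 2, 2) and Δ = (3/2, -1, 0, 11/2), so the interior equations h_(i-1)·σ_(i-1) + 2(h_(i-1)+h_i)·σ_i + h_i·σ_(i+1) = 6(Δ_i − Δ_(i-1)) read
  2·σ_0 + 8·σ_1 + 2·σ_2 = 6(Δ_1 - Δ_0) = -15
  2·σ_1 + 8·σ_2 + 2·σ_3 = 6(Δ_2 - Δ_1) = 6
  2·σ_2 + 8·σ_3 + 2·σ_4 = 6(Δ_3 - Δ_2) = 33
Natural end conditions: σ_0 = σ_4 = 0.
Forward elimination and back-substitution give σ_0 = 0, σ_1 = -27/14, σ_2 = 3/14, σ_3 = 57/14, σ_4 = 0.
On [4, 6], g'(t) = b_2 + 2c_2·(t - 4) + 3d_2·(t - 4)² with b_2 = Δ_2 - h_2(2σ_2 + σ_3)/6 = -3/2, c_2 = σ_2/2 = 3/28, d_2 = (σ_3 - σ_2)/(6h_2) = 9/28. So g'(4) = -3/2.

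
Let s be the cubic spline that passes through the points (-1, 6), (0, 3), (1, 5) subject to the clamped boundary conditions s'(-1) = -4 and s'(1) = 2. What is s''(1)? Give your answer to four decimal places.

Put m_i = s'' at the i-th knot. Here h = (1, 1) and Δ = (-3, 2), so the interior equations h_(i-1)·m_(i-1) + 2(h_(i-1)+h_i)·m_i + h_i·m_(i+1) = 6(Δ_i − Δ_(i-1)) read
  1·m_0 + 4·m_1 + 1·m_2 = 6(Δ_1 - Δ_0) = 30
Clamped end conditions give two more equations: 2h_0·m_0 + h_0·m_1 = 6(Δ_0 - s'(-1)) = 6 and h_1·m_1 + 2h_1·m_2 = 6(s'(1) - Δ_1) = 0.
Forward elimination and back-substitution give m_0 = -3/2, m_1 = 9, m_2 = -9/2.

-4.5000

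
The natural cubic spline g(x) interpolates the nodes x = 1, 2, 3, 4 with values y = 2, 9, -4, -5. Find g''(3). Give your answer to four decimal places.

Let σ_i = g''(x_i). Step sizes h_i = 1, 1, 1; slopes of the chords Δ_i = (y_(i+1) - y_i)/h_i = 7, -13, -1.
  1·σ_0 + 4·σ_1 + 1·σ_2 = 6(Δ_1 - Δ_0) = -120
  1·σ_1 + 4·σ_2 + 1·σ_3 = 6(Δ_2 - Δ_1) = 72
Natural end conditions: σ_0 = σ_3 = 0.
Solving the tridiagonal system: σ_0 = 0, σ_1 = -184/5, σ_2 = 136/5, σ_3 = 0.

27.2000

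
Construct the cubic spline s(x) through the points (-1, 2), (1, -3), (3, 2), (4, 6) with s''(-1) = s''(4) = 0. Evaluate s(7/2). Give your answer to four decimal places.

With M_i denoting the second derivative at x_i, h_i = 2, 2, 1, and Δ_i = (y_(i+1) − y_i)/h_i = -5/2, 5/2, 4:
  2·M_0 + 8·M_1 + 2·M_2 = 6(Δ_1 - Δ_0) = 30
  2·M_1 + 6·M_2 + 1·M_3 = 6(Δ_2 - Δ_1) = 9
Natural end conditions: M_0 = M_3 = 0.
Solving the tridiagonal system: M_0 = 0, M_1 = 81/22, M_2 = 3/11, M_3 = 0.
On [3, 4], s(x) = 2 + 43/11·(x - 3) + 3/22·(x - 3)² - 1/22·(x - 3)³.
With (x - 3) = 1/2: s(7/2) = 701/176.

3.9830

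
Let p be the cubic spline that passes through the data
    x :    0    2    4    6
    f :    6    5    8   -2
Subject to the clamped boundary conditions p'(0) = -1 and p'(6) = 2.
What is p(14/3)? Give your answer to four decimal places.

4.0444

Put σ_i = p'' at the i-th knot. Here h = (2, 2, 2) and Δ = (-1/2, 3/2, -5), so the interior equations h_(i-1)·σ_(i-1) + 2(h_(i-1)+h_i)·σ_i + h_i·σ_(i+1) = 6(Δ_i − Δ_(i-1)) read
  2·σ_0 + 8·σ_1 + 2·σ_2 = 6(Δ_1 - Δ_0) = 12
  2·σ_1 + 8·σ_2 + 2·σ_3 = 6(Δ_2 - Δ_1) = -39
Clamped end conditions give two more equations: 2h_0·σ_0 + h_0·σ_1 = 6(Δ_0 - p'(0)) = 3 and h_2·σ_2 + 2h_2·σ_3 = 6(p'(6) - Δ_2) = 42.
Hence σ_0 = -7/5, σ_1 = 43/10, σ_2 = -49/5, σ_3 = 77/5.
On [4, 6], p(x) = 8 - 18/5·(x - 4) - 49/10·(x - 4)² + 21/10·(x - 4)³.
With (x - 4) = 2/3: p(14/3) = 182/45.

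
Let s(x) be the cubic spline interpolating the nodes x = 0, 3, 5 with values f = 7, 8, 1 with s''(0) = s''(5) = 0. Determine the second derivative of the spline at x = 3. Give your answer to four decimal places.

-2.3000

Put M_i = s'' at the i-th knot. Here h = (3, 2) and Δ = (1/3, -7/2), so the interior equations h_(i-1)·M_(i-1) + 2(h_(i-1)+h_i)·M_i + h_i·M_(i+1) = 6(Δ_i − Δ_(i-1)) read
  3·M_0 + 10·M_1 + 2·M_2 = 6(Δ_1 - Δ_0) = -23
Natural end conditions: M_0 = M_2 = 0.
Hence M_0 = 0, M_1 = -23/10, M_2 = 0.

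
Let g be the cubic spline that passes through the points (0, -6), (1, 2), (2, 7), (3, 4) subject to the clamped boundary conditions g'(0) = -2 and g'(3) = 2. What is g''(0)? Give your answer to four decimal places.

Write M_i for g''(x_i). With h_i = 1, 1, 1 and divided differences Δ_i = 8, 5, -3, the continuity of g' gives the tridiagonal system
  1·M_0 + 4·M_1 + 1·M_2 = 6(Δ_1 - Δ_0) = -18
  1·M_1 + 4·M_2 + 1·M_3 = 6(Δ_2 - Δ_1) = -48
Clamped end conditions give two more equations: 2h_0·M_0 + h_0·M_1 = 6(Δ_0 - g'(0)) = 60 and h_2·M_2 + 2h_2·M_3 = 6(g'(3) - Δ_2) = 30.
Solving the tridiagonal system: M_0 = 104/3, M_1 = -28/3, M_2 = -46/3, M_3 = 68/3.

34.6667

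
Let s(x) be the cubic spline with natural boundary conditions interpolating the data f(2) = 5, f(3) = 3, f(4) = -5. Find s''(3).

-9

With M_i denoting the second derivative at x_i, h_i = 1, 1, and Δ_i = (y_(i+1) − y_i)/h_i = -2, -8:
  1·M_0 + 4·M_1 + 1·M_2 = 6(Δ_1 - Δ_0) = -36
Natural end conditions: M_0 = M_2 = 0.
Solving the tridiagonal system: M_0 = 0, M_1 = -9, M_2 = 0.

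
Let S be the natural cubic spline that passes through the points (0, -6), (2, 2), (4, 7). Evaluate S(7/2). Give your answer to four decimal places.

5.9258

Write M_i for S''(x_i). With h_i = 2, 2 and divided differences Δ_i = 4, 5/2, the continuity of S' gives the tridiagonal system
  2·M_0 + 8·M_1 + 2·M_2 = 6(Δ_1 - Δ_0) = -9
Natural end conditions: M_0 = M_2 = 0.
Solving: M_0 = 0, M_1 = -9/8, M_2 = 0.
On [2, 4], S(t) = 2 + 13/4·(t - 2) - 9/16·(t - 2)² + 3/32·(t - 2)³.
With (t - 2) = 3/2: S(7/2) = 1517/256.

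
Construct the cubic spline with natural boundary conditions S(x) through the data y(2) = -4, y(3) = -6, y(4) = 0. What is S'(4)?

Let m_i = S''(x_i). Step sizes h_i = 1, 1; slopes of the chords Δ_i = (y_(i+1) - y_i)/h_i = -2, 6.
  1·m_0 + 4·m_1 + 1·m_2 = 6(Δ_1 - Δ_0) = 48
Natural end conditions: m_0 = m_2 = 0.
Hence m_0 = 0, m_1 = 12, m_2 = 0.
On [3, 4], S'(x) = b_1 + 2c_1·(x - 3) + 3d_1·(x - 3)² with b_1 = Δ_1 - h_1(2m_1 + m_2)/6 = 2, c_1 = m_1/2 = 6, d_1 = (m_2 - m_1)/(6h_1) = -2. So S'(4) = 8.

8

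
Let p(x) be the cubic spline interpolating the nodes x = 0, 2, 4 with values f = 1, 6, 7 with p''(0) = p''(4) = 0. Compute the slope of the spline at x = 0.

3

Put m_i = p'' at the i-th knot. Here h = (2, 2) and Δ = (5/2, 1/2), so the interior equations h_(i-1)·m_(i-1) + 2(h_(i-1)+h_i)·m_i + h_i·m_(i+1) = 6(Δ_i − Δ_(i-1)) read
  2·m_0 + 8·m_1 + 2·m_2 = 6(Δ_1 - Δ_0) = -12
Natural end conditions: m_0 = m_2 = 0.
Solving: m_0 = 0, m_1 = -3/2, m_2 = 0.
On [0, 2], p'(x) = b_0 + 2c_0·x + 3d_0·x² with b_0 = Δ_0 - h_0(2m_0 + m_1)/6 = 3, c_0 = m_0/2 = 0, d_0 = (m_1 - m_0)/(6h_0) = -1/8. So p'(0) = 3.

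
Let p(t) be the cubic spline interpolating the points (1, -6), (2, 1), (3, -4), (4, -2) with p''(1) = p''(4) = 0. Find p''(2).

-22

Put M_i = p'' at the i-th knot. Here h = (1, 1, 1) and Δ = (7, -5, 2), so the interior equations h_(i-1)·M_(i-1) + 2(h_(i-1)+h_i)·M_i + h_i·M_(i+1) = 6(Δ_i − Δ_(i-1)) read
  1·M_0 + 4·M_1 + 1·M_2 = 6(Δ_1 - Δ_0) = -72
  1·M_1 + 4·M_2 + 1·M_3 = 6(Δ_2 - Δ_1) = 42
Natural end conditions: M_0 = M_3 = 0.
Forward elimination and back-substitution give M_0 = 0, M_1 = -22, M_2 = 16, M_3 = 0.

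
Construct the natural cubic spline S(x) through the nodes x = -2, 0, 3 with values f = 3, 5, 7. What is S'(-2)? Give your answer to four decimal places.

Let M_i = S''(x_i). Step sizes h_i = 2, 3; slopes of the chords Δ_i = (y_(i+1) - y_i)/h_i = 1, 2/3.
  2·M_0 + 10·M_1 + 3·M_2 = 6(Δ_1 - Δ_0) = -2
Natural end conditions: M_0 = M_2 = 0.
Forward elimination and back-substitution give M_0 = 0, M_1 = -1/5, M_2 = 0.
On [-2, 0], S'(x) = b_0 + 2c_0·(x + 2) + 3d_0·(x + 2)² with b_0 = Δ_0 - h_0(2M_0 + M_1)/6 = 16/15, c_0 = M_0/2 = 0, d_0 = (M_1 - M_0)/(6h_0) = -1/60. So S'(-2) = 16/15.

1.0667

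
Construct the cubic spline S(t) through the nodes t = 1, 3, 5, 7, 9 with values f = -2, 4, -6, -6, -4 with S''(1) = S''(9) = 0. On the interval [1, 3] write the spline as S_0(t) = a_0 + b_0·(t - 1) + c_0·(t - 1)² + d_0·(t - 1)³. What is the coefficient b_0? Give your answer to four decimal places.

Write σ_i for S''(x_i). With h_i = 2, 2, 2, 2 and divided differences Δ_i = 3, -5, 0, 1, the continuity of S' gives the tridiagonal system
  2·σ_0 + 8·σ_1 + 2·σ_2 = 6(Δ_1 - Δ_0) = -48
  2·σ_1 + 8·σ_2 + 2·σ_3 = 6(Δ_2 - Δ_1) = 30
  2·σ_2 + 8·σ_3 + 2·σ_4 = 6(Δ_3 - Δ_2) = 6
Natural end conditions: σ_0 = σ_4 = 0.
Solving: σ_0 = 0, σ_1 = -417/56, σ_2 = 81/14, σ_3 = -39/56, σ_4 = 0.
On [1, 3], with S_0(t) = a_0 + b_0·(t - 1) + c_0·(t - 1)² + d_0·(t - 1)³: c_0 = σ_0/2 = 0, d_0 = (σ_1 - σ_0)/(6h_0) = -139/224, b_0 = Δ_0 - h_0(2σ_0 + σ_1)/6 = 307/56.

5.4821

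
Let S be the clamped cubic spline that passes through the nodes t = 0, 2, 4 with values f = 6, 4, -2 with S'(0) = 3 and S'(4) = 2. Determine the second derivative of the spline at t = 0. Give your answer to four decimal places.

-4.7500

Write σ_i for S''(x_i). With h_i = 2, 2 and divided differences Δ_i = -1, -3, the continuity of S' gives the tridiagonal system
  2·σ_0 + 8·σ_1 + 2·σ_2 = 6(Δ_1 - Δ_0) = -12
Clamped end conditions give two more equations: 2h_0·σ_0 + h_0·σ_1 = 6(Δ_0 - S'(0)) = -24 and h_1·σ_1 + 2h_1·σ_2 = 6(S'(4) - Δ_1) = 30.
Solving: σ_0 = -19/4, σ_1 = -5/2, σ_2 = 35/4.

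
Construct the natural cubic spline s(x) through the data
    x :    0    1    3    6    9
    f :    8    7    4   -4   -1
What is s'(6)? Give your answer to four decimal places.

-1.1683

With M_i denoting the second derivative at x_i, h_i = 1, 2, 3, 3, and Δ_i = (y_(i+1) − y_i)/h_i = -1, -3/2, -8/3, 1:
  1·M_0 + 6·M_1 + 2·M_2 = 6(Δ_1 - Δ_0) = -3
  2·M_1 + 10·M_2 + 3·M_3 = 6(Δ_2 - Δ_1) = -7
  3·M_2 + 12·M_3 + 3·M_4 = 6(Δ_3 - Δ_2) = 22
Natural end conditions: M_0 = M_4 = 0.
Solving: M_0 = 0, M_1 = -11/206, M_2 = -138/103, M_3 = 670/309, M_4 = 0.
On [6, 9], s'(x) = b_3 + 2c_3·(x - 6) + 3d_3·(x - 6)² with b_3 = Δ_3 - h_3(2M_3 + M_4)/6 = -361/309, c_3 = M_3/2 = 335/309, d_3 = (M_4 - M_3)/(6h_3) = -335/2781. So s'(6) = -361/309.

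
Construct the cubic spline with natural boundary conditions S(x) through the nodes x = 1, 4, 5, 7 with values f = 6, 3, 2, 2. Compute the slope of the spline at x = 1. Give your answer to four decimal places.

Let m_i = S''(x_i). Step sizes h_i = 3, 1, 2; slopes of the chords Δ_i = (y_(i+1) - y_i)/h_i = -1, -1, 0.
  3·m_0 + 8·m_1 + 1·m_2 = 6(Δ_1 - Δ_0) = 0
  1·m_1 + 6·m_2 + 2·m_3 = 6(Δ_2 - Δ_1) = 6
Natural end conditions: m_0 = m_3 = 0.
Forward elimination and back-substitution give m_0 = 0, m_1 = -6/47, m_2 = 48/47, m_3 = 0.
On [1, 4], S'(x) = b_0 + 2c_0·(x - 1) + 3d_0·(x - 1)² with b_0 = Δ_0 - h_0(2m_0 + m_1)/6 = -44/47, c_0 = m_0/2 = 0, d_0 = (m_1 - m_0)/(6h_0) = -1/141. So S'(1) = -44/47.

-0.9362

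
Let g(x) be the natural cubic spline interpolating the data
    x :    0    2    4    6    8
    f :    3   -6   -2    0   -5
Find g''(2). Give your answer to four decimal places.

5.2500

Write M_i for g''(x_i). With h_i = 2, 2, 2, 2 and divided differences Δ_i = -9/2, 2, 1, -5/2, the continuity of g' gives the tridiagonal system
  2·M_0 + 8·M_1 + 2·M_2 = 6(Δ_1 - Δ_0) = 39
  2·M_1 + 8·M_2 + 2·M_3 = 6(Δ_2 - Δ_1) = -6
  2·M_2 + 8·M_3 + 2·M_4 = 6(Δ_3 - Δ_2) = -21
Natural end conditions: M_0 = M_4 = 0.
Solving: M_0 = 0, M_1 = 21/4, M_2 = -3/2, M_3 = -9/4, M_4 = 0.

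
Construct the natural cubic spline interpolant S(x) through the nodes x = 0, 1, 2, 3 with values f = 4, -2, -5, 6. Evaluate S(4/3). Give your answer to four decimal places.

-3.9975

Let M_i = S''(x_i). Step sizes h_i = 1, 1, 1; slopes of the chords Δ_i = (y_(i+1) - y_i)/h_i = -6, -3, 11.
  1·M_0 + 4·M_1 + 1·M_2 = 6(Δ_1 - Δ_0) = 18
  1·M_1 + 4·M_2 + 1·M_3 = 6(Δ_2 - Δ_1) = 84
Natural end conditions: M_0 = M_3 = 0.
Solving: M_0 = 0, M_1 = -4/5, M_2 = 106/5, M_3 = 0.
On [1, 2], S(x) = -2 - 94/15·(x - 1) - 2/5·(x - 1)² + 11/3·(x - 1)³.
With (x - 1) = 1/3: S(4/3) = -1619/405.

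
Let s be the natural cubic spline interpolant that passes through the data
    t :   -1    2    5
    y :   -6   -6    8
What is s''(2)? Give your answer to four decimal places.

Let σ_i = s''(x_i). Step sizes h_i = 3, 3; slopes of the chords Δ_i = (y_(i+1) - y_i)/h_i = 0, 14/3.
  3·σ_0 + 12·σ_1 + 3·σ_2 = 6(Δ_1 - Δ_0) = 28
Natural end conditions: σ_0 = σ_2 = 0.
Hence σ_0 = 0, σ_1 = 7/3, σ_2 = 0.

2.3333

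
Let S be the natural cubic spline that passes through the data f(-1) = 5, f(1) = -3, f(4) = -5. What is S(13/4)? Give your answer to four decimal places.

-5.2031

Write σ_i for S''(x_i). With h_i = 2, 3 and divided differences Δ_i = -4, -2/3, the continuity of S' gives the tridiagonal system
  2·σ_0 + 10·σ_1 + 3·σ_2 = 6(Δ_1 - Δ_0) = 20
Natural end conditions: σ_0 = σ_2 = 0.
Solving the tridiagonal system: σ_0 = 0, σ_1 = 2, σ_2 = 0.
On [1, 4], S(x) = -3 - 8/3·(x - 1) + 1·(x - 1)² - 1/9·(x - 1)³.
With (x - 1) = 9/4: S(13/4) = -333/64.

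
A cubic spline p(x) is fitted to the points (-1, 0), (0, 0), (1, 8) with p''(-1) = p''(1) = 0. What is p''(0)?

Put M_i = p'' at the i-th knot. Here h = (1, 1) and Δ = (0, 8), so the interior equations h_(i-1)·M_(i-1) + 2(h_(i-1)+h_i)·M_i + h_i·M_(i+1) = 6(Δ_i − Δ_(i-1)) read
  1·M_0 + 4·M_1 + 1·M_2 = 6(Δ_1 - Δ_0) = 48
Natural end conditions: M_0 = M_2 = 0.
Hence M_0 = 0, M_1 = 12, M_2 = 0.

12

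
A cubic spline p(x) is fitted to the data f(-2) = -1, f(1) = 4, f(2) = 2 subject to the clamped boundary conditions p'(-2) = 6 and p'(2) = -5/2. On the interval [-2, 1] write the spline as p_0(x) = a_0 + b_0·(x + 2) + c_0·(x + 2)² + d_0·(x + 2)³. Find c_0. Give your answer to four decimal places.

With σ_i denoting the second derivative at x_i, h_i = 3, 1, and Δ_i = (y_(i+1) − y_i)/h_i = 5/3, -2:
  3·σ_0 + 8·σ_1 + 1·σ_2 = 6(Δ_1 - Δ_0) = -22
Clamped end conditions give two more equations: 2h_0·σ_0 + h_0·σ_1 = 6(Δ_0 - p'(-2)) = -26 and h_1·σ_1 + 2h_1·σ_2 = 6(p'(2) - Δ_1) = -3.
Forward elimination and back-substitution give σ_0 = -89/24, σ_1 = -5/4, σ_2 = -7/8.
On [-2, 1], with p_0(x) = a_0 + b_0·(x + 2) + c_0·(x + 2)² + d_0·(x + 2)³: c_0 = σ_0/2 = -89/48, d_0 = (σ_1 - σ_0)/(6h_0) = 59/432, b_0 = Δ_0 - h_0(2σ_0 + σ_1)/6 = 6.

-1.8542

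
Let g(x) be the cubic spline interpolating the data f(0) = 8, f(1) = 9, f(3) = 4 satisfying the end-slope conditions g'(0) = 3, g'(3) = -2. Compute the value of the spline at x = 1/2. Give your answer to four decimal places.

Write σ_i for g''(x_i). With h_i = 1, 2 and divided differences Δ_i = 1, -5/2, the continuity of g' gives the tridiagonal system
  1·σ_0 + 6·σ_1 + 2·σ_2 = 6(Δ_1 - Δ_0) = -21
Clamped end conditions give two more equations: 2h_0·σ_0 + h_0·σ_1 = 6(Δ_0 - g'(0)) = -12 and h_1·σ_1 + 2h_1·σ_2 = 6(g'(3) - Δ_1) = 3.
Forward elimination and back-substitution give σ_0 = -25/6, σ_1 = -11/3, σ_2 = 31/12.
On [0, 1], g(x) = 8 + 3·x - 25/12·x² + 1/12·x³.
With x = 1/2: g(1/2) = 863/96.

8.9896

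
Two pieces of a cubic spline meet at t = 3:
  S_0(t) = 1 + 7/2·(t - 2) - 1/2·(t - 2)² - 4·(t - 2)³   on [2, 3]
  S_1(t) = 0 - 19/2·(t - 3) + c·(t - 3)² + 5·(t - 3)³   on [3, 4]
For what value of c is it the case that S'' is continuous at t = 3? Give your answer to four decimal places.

S_0''(t) = -1 - 24·(t - 2), so S_0''(3) = -25. On the right, S_1''(3) = 2c, so c = -25/2.

-12.5000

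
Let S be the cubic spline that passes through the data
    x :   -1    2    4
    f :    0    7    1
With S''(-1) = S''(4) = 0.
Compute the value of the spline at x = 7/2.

3

Write σ_i for S''(x_i). With h_i = 3, 2 and divided differences Δ_i = 7/3, -3, the continuity of S' gives the tridiagonal system
  3·σ_0 + 10·σ_1 + 2·σ_2 = 6(Δ_1 - Δ_0) = -32
Natural end conditions: σ_0 = σ_2 = 0.
Solving: σ_0 = 0, σ_1 = -16/5, σ_2 = 0.
On [2, 4], S(x) = 7 - 13/15·(x - 2) - 8/5·(x - 2)² + 4/15·(x - 2)³.
With (x - 2) = 3/2: S(7/2) = 3.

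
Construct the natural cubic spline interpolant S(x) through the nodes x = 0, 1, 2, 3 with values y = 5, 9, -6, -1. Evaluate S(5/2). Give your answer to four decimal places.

-5.9750

With σ_i denoting the second derivative at x_i, h_i = 1, 1, 1, and Δ_i = (y_(i+1) − y_i)/h_i = 4, -15, 5:
  1·σ_0 + 4·σ_1 + 1·σ_2 = 6(Δ_1 - Δ_0) = -114
  1·σ_1 + 4·σ_2 + 1·σ_3 = 6(Δ_2 - Δ_1) = 120
Natural end conditions: σ_0 = σ_3 = 0.
Solving: σ_0 = 0, σ_1 = -192/5, σ_2 = 198/5, σ_3 = 0.
On [2, 3], S(x) = -6 - 41/5·(x - 2) + 99/5·(x - 2)² - 33/5·(x - 2)³.
With (x - 2) = 1/2: S(5/2) = -239/40.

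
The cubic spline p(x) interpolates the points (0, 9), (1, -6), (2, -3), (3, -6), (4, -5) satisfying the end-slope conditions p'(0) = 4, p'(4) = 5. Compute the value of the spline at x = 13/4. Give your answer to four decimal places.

-6.5929

Write σ_i for p''(x_i). With h_i = 1, 1, 1, 1 and divided differences Δ_i = -15, 3, -3, 1, the continuity of p' gives the tridiagonal system
  1·σ_0 + 4·σ_1 + 1·σ_2 = 6(Δ_1 - Δ_0) = 108
  1·σ_1 + 4·σ_2 + 1·σ_3 = 6(Δ_2 - Δ_1) = -36
  1·σ_2 + 4·σ_3 + 1·σ_4 = 6(Δ_3 - Δ_2) = 24
Clamped end conditions give two more equations: 2h_0·σ_0 + h_0·σ_1 = 6(Δ_0 - p'(0)) = -114 and h_3·σ_3 + 2h_3·σ_4 = 6(p'(4) - Δ_3) = 24.
Forward elimination and back-substitution give σ_0 = -2357/28, σ_1 = 761/14, σ_2 = -101/4, σ_3 = 149/14, σ_4 = 187/28.
On [3, 4], p(x) = -6 - 205/56·(x - 3) + 149/28·(x - 3)² - 37/56·(x - 3)³.
With (x - 3) = 1/4: p(13/4) = -23629/3584.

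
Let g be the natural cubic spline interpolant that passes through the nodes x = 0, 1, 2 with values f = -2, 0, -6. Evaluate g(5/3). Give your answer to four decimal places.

With m_i denoting the second derivative at x_i, h_i = 1, 1, and Δ_i = (y_(i+1) − y_i)/h_i = 2, -6:
  1·m_0 + 4·m_1 + 1·m_2 = 6(Δ_1 - Δ_0) = -48
Natural end conditions: m_0 = m_2 = 0.
Solving: m_0 = 0, m_1 = -12, m_2 = 0.
On [1, 2], g(x) = 0 - 2·(x - 1) - 6·(x - 1)² + 2·(x - 1)³.
With (x - 1) = 2/3: g(5/3) = -92/27.

-3.4074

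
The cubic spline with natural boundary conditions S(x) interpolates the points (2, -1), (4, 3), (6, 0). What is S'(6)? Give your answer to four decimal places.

Write m_i for S''(x_i). With h_i = 2, 2 and divided differences Δ_i = 2, -3/2, the continuity of S' gives the tridiagonal system
  2·m_0 + 8·m_1 + 2·m_2 = 6(Δ_1 - Δ_0) = -21
Natural end conditions: m_0 = m_2 = 0.
Solving the tridiagonal system: m_0 = 0, m_1 = -21/8, m_2 = 0.
On [4, 6], S'(x) = b_1 + 2c_1·(x - 4) + 3d_1·(x - 4)² with b_1 = Δ_1 - h_1(2m_1 + m_2)/6 = 1/4, c_1 = m_1/2 = -21/16, d_1 = (m_2 - m_1)/(6h_1) = 7/32. So S'(6) = -19/8.

-2.3750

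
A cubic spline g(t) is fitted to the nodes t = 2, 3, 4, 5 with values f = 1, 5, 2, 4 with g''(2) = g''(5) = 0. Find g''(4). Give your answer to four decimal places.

Write σ_i for g''(x_i). With h_i = 1, 1, 1 and divided differences Δ_i = 4, -3, 2, the continuity of g' gives the tridiagonal system
  1·σ_0 + 4·σ_1 + 1·σ_2 = 6(Δ_1 - Δ_0) = -42
  1·σ_1 + 4·σ_2 + 1·σ_3 = 6(Δ_2 - Δ_1) = 30
Natural end conditions: σ_0 = σ_3 = 0.
Forward elimination and back-substitution give σ_0 = 0, σ_1 = -66/5, σ_2 = 54/5, σ_3 = 0.

10.8000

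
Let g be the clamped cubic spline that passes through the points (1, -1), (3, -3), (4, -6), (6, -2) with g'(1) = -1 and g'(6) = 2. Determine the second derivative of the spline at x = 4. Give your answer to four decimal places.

With σ_i denoting the second derivative at x_i, h_i = 2, 1, 2, and Δ_i = (y_(i+1) − y_i)/h_i = -1, -3, 2:
  2·σ_0 + 6·σ_1 + 1·σ_2 = 6(Δ_1 - Δ_0) = -12
  1·σ_1 + 6·σ_2 + 2·σ_3 = 6(Δ_2 - Δ_1) = 30
Clamped end conditions give two more equations: 2h_0·σ_0 + h_0·σ_1 = 6(Δ_0 - g'(1)) = 0 and h_2·σ_2 + 2h_2·σ_3 = 6(g'(6) - Δ_2) = 0.
Solving the tridiagonal system: σ_0 = 15/8, σ_1 = -15/4, σ_2 = 27/4, σ_3 = -27/8.

6.7500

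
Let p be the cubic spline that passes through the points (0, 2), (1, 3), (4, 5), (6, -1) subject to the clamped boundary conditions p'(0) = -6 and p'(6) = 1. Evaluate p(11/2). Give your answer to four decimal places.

-0.6635

Put M_i = p'' at the i-th knot. Here h = (1, 3, 2) and Δ = (1, 2/3, -3), so the interior equations h_(i-1)·M_(i-1) + 2(h_(i-1)+h_i)·M_i + h_i·M_(i+1) = 6(Δ_i − Δ_(i-1)) read
  1·M_0 + 8·M_1 + 3·M_2 = 6(Δ_1 - Δ_0) = -2
  3·M_1 + 10·M_2 + 2·M_3 = 6(Δ_2 - Δ_1) = -22
Clamped end conditions give two more equations: 2h_0·M_0 + h_0·M_1 = 6(Δ_0 - p'(0)) = 42 and h_2·M_2 + 2h_2·M_3 = 6(p'(6) - Δ_2) = 24.
Solving: M_0 = 854/39, M_1 = -70/39, M_2 = -124/39, M_3 = 296/39.
On [4, 6], p(x) = 5 - 133/39·(x - 4) - 62/39·(x - 4)² + 35/39·(x - 4)³.
With (x - 4) = 3/2: p(11/2) = -69/104.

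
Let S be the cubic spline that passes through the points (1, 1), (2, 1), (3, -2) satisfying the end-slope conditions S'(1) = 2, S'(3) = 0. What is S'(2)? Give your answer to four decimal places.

Put M_i = S'' at the i-th knot. Here h = (1, 1) and Δ = (0, -3), so the interior equations h_(i-1)·M_(i-1) + 2(h_(i-1)+h_i)·M_i + h_i·M_(i+1) = 6(Δ_i − Δ_(i-1)) read
  1·M_0 + 4·M_1 + 1·M_2 = 6(Δ_1 - Δ_0) = -18
Clamped end conditions give two more equations: 2h_0·M_0 + h_0·M_1 = 6(Δ_0 - S'(1)) = -12 and h_1·M_1 + 2h_1·M_2 = 6(S'(3) - Δ_1) = 18.
Solving: M_0 = -5/2, M_1 = -7, M_2 = 25/2.
On [2, 3], S'(x) = b_1 + 2c_1·(x - 2) + 3d_1·(x - 2)² with b_1 = Δ_1 - h_1(2M_1 + M_2)/6 = -11/4, c_1 = M_1/2 = -7/2, d_1 = (M_2 - M_1)/(6h_1) = 13/4. So S'(2) = -11/4.

-2.7500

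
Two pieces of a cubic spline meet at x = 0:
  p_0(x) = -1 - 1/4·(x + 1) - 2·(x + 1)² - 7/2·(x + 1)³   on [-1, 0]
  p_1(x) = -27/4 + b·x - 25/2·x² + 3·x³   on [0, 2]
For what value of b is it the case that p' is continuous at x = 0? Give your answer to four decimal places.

-14.7500

p_0'(x) = -1/4 - 4·(x + 1) - 21/2·(x + 1)², so p_0'(0) = -59/4. On the right, p_1'(0) = b, so b = -59/4.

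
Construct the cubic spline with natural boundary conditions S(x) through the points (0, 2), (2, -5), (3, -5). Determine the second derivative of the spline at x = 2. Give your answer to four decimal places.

3.5000

With M_i denoting the second derivative at x_i, h_i = 2, 1, and Δ_i = (y_(i+1) − y_i)/h_i = -7/2, 0:
  2·M_0 + 6·M_1 + 1·M_2 = 6(Δ_1 - Δ_0) = 21
Natural end conditions: M_0 = M_2 = 0.
Solving the tridiagonal system: M_0 = 0, M_1 = 7/2, M_2 = 0.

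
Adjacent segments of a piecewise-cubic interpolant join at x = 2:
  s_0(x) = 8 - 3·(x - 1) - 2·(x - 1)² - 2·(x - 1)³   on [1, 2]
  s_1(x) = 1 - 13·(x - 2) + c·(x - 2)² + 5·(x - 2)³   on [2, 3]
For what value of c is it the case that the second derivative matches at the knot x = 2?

-8

s_0''(x) = -4 - 12·(x - 1), so s_0''(2) = -16. On the right, s_1''(2) = 2c, so c = -8.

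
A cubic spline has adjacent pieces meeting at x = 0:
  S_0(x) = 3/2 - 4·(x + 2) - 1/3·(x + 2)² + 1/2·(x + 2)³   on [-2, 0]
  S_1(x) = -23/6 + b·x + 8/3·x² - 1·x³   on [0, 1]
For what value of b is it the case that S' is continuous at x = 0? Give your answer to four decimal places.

S_0'(x) = -4 - 2/3·(x + 2) + 3/2·(x + 2)², so S_0'(0) = 2/3. On the right, S_1'(0) = b, so b = 2/3.

0.6667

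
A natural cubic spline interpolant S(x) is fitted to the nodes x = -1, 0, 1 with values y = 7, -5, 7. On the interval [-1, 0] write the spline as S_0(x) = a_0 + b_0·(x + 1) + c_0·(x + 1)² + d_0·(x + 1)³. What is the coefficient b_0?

-18

Write M_i for S''(x_i). With h_i = 1, 1 and divided differences Δ_i = -12, 12, the continuity of S' gives the tridiagonal system
  1·M_0 + 4·M_1 + 1·M_2 = 6(Δ_1 - Δ_0) = 144
Natural end conditions: M_0 = M_2 = 0.
Solving: M_0 = 0, M_1 = 36, M_2 = 0.
On [-1, 0], with S_0(x) = a_0 + b_0·(x + 1) + c_0·(x + 1)² + d_0·(x + 1)³: c_0 = M_0/2 = 0, d_0 = (M_1 - M_0)/(6h_0) = 6, b_0 = Δ_0 - h_0(2M_0 + M_1)/6 = -18.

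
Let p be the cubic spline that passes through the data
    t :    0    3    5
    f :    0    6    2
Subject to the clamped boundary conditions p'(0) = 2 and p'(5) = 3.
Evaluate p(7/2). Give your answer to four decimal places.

4.5594

Write m_i for p''(x_i). With h_i = 3, 2 and divided differences Δ_i = 2, -2, the continuity of p' gives the tridiagonal system
  3·m_0 + 10·m_1 + 2·m_2 = 6(Δ_1 - Δ_0) = -24
Clamped end conditions give two more equations: 2h_0·m_0 + h_0·m_1 = 6(Δ_0 - p'(0)) = 0 and h_1·m_1 + 2h_1·m_2 = 6(p'(5) - Δ_1) = 30.
Hence m_0 = 13/5, m_1 = -26/5, m_2 = 101/10.
On [3, 5], p(t) = 6 - 19/10·(t - 3) - 13/5·(t - 3)² + 51/40·(t - 3)³.
With (t - 3) = 1/2: p(7/2) = 1459/320.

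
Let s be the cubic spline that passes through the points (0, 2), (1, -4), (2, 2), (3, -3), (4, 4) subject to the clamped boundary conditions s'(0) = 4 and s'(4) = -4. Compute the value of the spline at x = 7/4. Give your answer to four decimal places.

Let m_i = s''(x_i). Step sizes h_i = 1, 1, 1, 1; slopes of the chords Δ_i = (y_(i+1) - y_i)/h_i = -6, 6, -5, 7.
  1·m_0 + 4·m_1 + 1·m_2 = 6(Δ_1 - Δ_0) = 72
  1·m_1 + 4·m_2 + 1·m_3 = 6(Δ_2 - Δ_1) = -66
  1·m_2 + 4·m_3 + 1·m_4 = 6(Δ_3 - Δ_2) = 72
Clamped end conditions give two more equations: 2h_0·m_0 + h_0·m_1 = 6(Δ_0 - s'(0)) = -60 and h_3·m_3 + 2h_3·m_4 = 6(s'(4) - Δ_3) = -66.
Solving the tridiagonal system: m_0 = -697/14, m_1 = 277/7, m_2 = -73/2, m_3 = 283/7, m_4 = -745/14.
On [1, 2], s(x) = -4 - 31/28·(x - 1) + 277/14·(x - 1)² - 355/28·(x - 1)³.
With (x - 1) = 3/4: s(7/4) = 1703/1792.

0.9503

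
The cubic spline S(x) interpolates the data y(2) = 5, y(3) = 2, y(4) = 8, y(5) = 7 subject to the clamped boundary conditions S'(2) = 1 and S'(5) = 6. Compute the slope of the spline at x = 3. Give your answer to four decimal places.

1.5333

Let M_i = S''(x_i). Step sizes h_i = 1, 1, 1; slopes of the chords Δ_i = (y_(i+1) - y_i)/h_i = -3, 6, -1.
  1·M_0 + 4·M_1 + 1·M_2 = 6(Δ_1 - Δ_0) = 54
  1·M_1 + 4·M_2 + 1·M_3 = 6(Δ_2 - Δ_1) = -42
Clamped end conditions give two more equations: 2h_0·M_0 + h_0·M_1 = 6(Δ_0 - S'(2)) = -24 and h_2·M_2 + 2h_2·M_3 = 6(S'(5) - Δ_2) = 42.
Hence M_0 = -376/15, M_1 = 392/15, M_2 = -382/15, M_3 = 506/15.
On [3, 4], S'(x) = b_1 + 2c_1·(x - 3) + 3d_1·(x - 3)² with b_1 = Δ_1 - h_1(2M_1 + M_2)/6 = 23/15, c_1 = M_1/2 = 196/15, d_1 = (M_2 - M_1)/(6h_1) = -43/5. So S'(3) = 23/15.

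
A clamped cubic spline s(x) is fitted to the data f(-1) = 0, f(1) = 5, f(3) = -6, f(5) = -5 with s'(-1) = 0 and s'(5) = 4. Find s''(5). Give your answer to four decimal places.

Let m_i = s''(x_i). Step sizes h_i = 2, 2, 2; slopes of the chords Δ_i = (y_(i+1) - y_i)/h_i = 5/2, -11/2, 1/2.
  2·m_0 + 8·m_1 + 2·m_2 = 6(Δ_1 - Δ_0) = -48
  2·m_1 + 8·m_2 + 2·m_3 = 6(Δ_2 - Δ_1) = 36
Clamped end conditions give two more equations: 2h_0·m_0 + h_0·m_1 = 6(Δ_0 - s'(-1)) = 15 and h_2·m_2 + 2h_2·m_3 = 6(s'(5) - Δ_2) = 21.
Solving: m_0 = 259/30, m_1 = -293/30, m_2 = 193/30, m_3 = 61/30.

2.0333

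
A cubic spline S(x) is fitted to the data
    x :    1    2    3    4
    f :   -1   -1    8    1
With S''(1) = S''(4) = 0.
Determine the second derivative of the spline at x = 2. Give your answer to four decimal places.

Write σ_i for S''(x_i). With h_i = 1, 1, 1 and divided differences Δ_i = 0, 9, -7, the continuity of S' gives the tridiagonal system
  1·σ_0 + 4·σ_1 + 1·σ_2 = 6(Δ_1 - Δ_0) = 54
  1·σ_1 + 4·σ_2 + 1·σ_3 = 6(Δ_2 - Δ_1) = -96
Natural end conditions: σ_0 = σ_3 = 0.
Solving: σ_0 = 0, σ_1 = 104/5, σ_2 = -146/5, σ_3 = 0.

20.8000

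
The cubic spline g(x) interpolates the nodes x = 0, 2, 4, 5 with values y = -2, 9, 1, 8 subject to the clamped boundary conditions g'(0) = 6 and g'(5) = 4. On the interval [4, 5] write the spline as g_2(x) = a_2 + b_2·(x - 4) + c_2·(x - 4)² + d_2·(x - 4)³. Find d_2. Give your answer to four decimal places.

Put M_i = g'' at the i-th knot. Here h = (2, 2, 1) and Δ = (11/2, -4, 7), so the interior equations h_(i-1)·M_(i-1) + 2(h_(i-1)+h_i)·M_i + h_i·M_(i+1) = 6(Δ_i − Δ_(i-1)) read
  2·M_0 + 8·M_1 + 2·M_2 = 6(Δ_1 - Δ_0) = -57
  2·M_1 + 6·M_2 + 1·M_3 = 6(Δ_2 - Δ_1) = 66
Clamped end conditions give two more equations: 2h_0·M_0 + h_0·M_1 = 6(Δ_0 - g'(0)) = -3 and h_2·M_2 + 2h_2·M_3 = 6(g'(5) - Δ_2) = -18.
Solving the tridiagonal system: M_0 = 269/46, M_1 = -607/46, M_2 = 424/23, M_3 = -419/23.
On [4, 5], with g_2(x) = a_2 + b_2·(x - 4) + c_2·(x - 4)² + d_2·(x - 4)³: c_2 = M_2/2 = 212/23, d_2 = (M_3 - M_2)/(6h_2) = -281/46, b_2 = Δ_2 - h_2(2M_2 + M_3)/6 = 179/46.

-6.1087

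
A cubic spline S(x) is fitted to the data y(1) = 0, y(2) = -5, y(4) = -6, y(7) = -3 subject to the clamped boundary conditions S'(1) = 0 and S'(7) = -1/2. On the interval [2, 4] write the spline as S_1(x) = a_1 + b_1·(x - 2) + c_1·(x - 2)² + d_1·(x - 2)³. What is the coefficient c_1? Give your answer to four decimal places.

3.8596

Write M_i for S''(x_i). With h_i = 1, 2, 3 and divided differences Δ_i = -5, -1/2, 1, the continuity of S' gives the tridiagonal system
  1·M_0 + 6·M_1 + 2·M_2 = 6(Δ_1 - Δ_0) = 27
  2·M_1 + 10·M_2 + 3·M_3 = 6(Δ_2 - Δ_1) = 9
Clamped end conditions give two more equations: 2h_0·M_0 + h_0·M_1 = 6(Δ_0 - S'(1)) = -30 and h_2·M_2 + 2h_2·M_3 = 6(S'(7) - Δ_2) = -9.
Forward elimination and back-substitution give M_0 = -1075/57, M_1 = 440/57, M_2 = -13/57, M_3 = -79/57.
On [2, 4], with S_1(x) = a_1 + b_1·(x - 2) + c_1·(x - 2)² + d_1·(x - 2)³: c_1 = M_1/2 = 220/57, d_1 = (M_2 - M_1)/(6h_1) = -151/228, b_1 = Δ_1 - h_1(2M_1 + M_2)/6 = -635/114.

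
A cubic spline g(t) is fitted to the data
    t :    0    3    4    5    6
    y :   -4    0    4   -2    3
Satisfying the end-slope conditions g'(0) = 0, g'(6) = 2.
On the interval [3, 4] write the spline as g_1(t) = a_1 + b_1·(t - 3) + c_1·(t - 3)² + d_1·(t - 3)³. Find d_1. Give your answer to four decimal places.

With M_i denoting the second derivative at x_i, h_i = 3, 1, 1, 1, and Δ_i = (y_(i+1) − y_i)/h_i = 4/3, 4, -6, 5:
  3·M_0 + 8·M_1 + 1·M_2 = 6(Δ_1 - Δ_0) = 16
  1·M_1 + 4·M_2 + 1·M_3 = 6(Δ_2 - Δ_1) = -60
  1·M_2 + 4·M_3 + 1·M_4 = 6(Δ_3 - Δ_2) = 66
Clamped end conditions give two more equations: 2h_0·M_0 + h_0·M_1 = 6(Δ_0 - g'(0)) = 8 and h_3·M_3 + 2h_3·M_4 = 6(g'(6) - Δ_3) = -18.
Hence M_0 = -25/18, M_1 = 49/9, M_2 = -421/18, M_3 = 253/9, M_4 = -415/18.
On [3, 4], with g_1(t) = a_1 + b_1·(t - 3) + c_1·(t - 3)² + d_1·(t - 3)³: c_1 = M_1/2 = 49/18, d_1 = (M_2 - M_1)/(6h_1) = -173/36, b_1 = Δ_1 - h_1(2M_1 + M_2)/6 = 73/12.

-4.8056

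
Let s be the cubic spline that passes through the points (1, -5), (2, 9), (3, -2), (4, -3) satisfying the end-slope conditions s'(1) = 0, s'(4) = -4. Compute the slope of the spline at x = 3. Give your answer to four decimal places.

-9.1333

Let m_i = s''(x_i). Step sizes h_i = 1, 1, 1; slopes of the chords Δ_i = (y_(i+1) - y_i)/h_i = 14, -11, -1.
  1·m_0 + 4·m_1 + 1·m_2 = 6(Δ_1 - Δ_0) = -150
  1·m_1 + 4·m_2 + 1·m_3 = 6(Δ_2 - Δ_1) = 60
Clamped end conditions give two more equations: 2h_0·m_0 + h_0·m_1 = 6(Δ_0 - s'(1)) = 84 and h_2·m_2 + 2h_2·m_3 = 6(s'(4) - Δ_2) = -18.
Forward elimination and back-substitution give m_0 = 1124/15, m_1 = -988/15, m_2 = 578/15, m_3 = -424/15.
On [3, 4], s'(x) = b_2 + 2c_2·(x - 3) + 3d_2·(x - 3)² with b_2 = Δ_2 - h_2(2m_2 + m_3)/6 = -137/15, c_2 = m_2/2 = 289/15, d_2 = (m_3 - m_2)/(6h_2) = -167/15. So s'(3) = -137/15.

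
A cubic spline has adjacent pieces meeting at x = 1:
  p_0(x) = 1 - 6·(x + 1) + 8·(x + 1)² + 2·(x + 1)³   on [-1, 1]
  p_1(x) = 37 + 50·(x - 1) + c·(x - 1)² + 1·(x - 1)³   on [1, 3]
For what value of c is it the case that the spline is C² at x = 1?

p_0''(x) = 16 + 12·(x + 1), so p_0''(1) = 40. On the right, p_1''(1) = 2c, so c = 20.

20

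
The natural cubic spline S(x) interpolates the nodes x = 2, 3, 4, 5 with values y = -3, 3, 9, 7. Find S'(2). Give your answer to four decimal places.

Write M_i for S''(x_i). With h_i = 1, 1, 1 and divided differences Δ_i = 6, 6, -2, the continuity of S' gives the tridiagonal system
  1·M_0 + 4·M_1 + 1·M_2 = 6(Δ_1 - Δ_0) = 0
  1·M_1 + 4·M_2 + 1·M_3 = 6(Δ_2 - Δ_1) = -48
Natural end conditions: M_0 = M_3 = 0.
Solving the tridiagonal system: M_0 = 0, M_1 = 16/5, M_2 = -64/5, M_3 = 0.
On [2, 3], S'(x) = b_0 + 2c_0·(x - 2) + 3d_0·(x - 2)² with b_0 = Δ_0 - h_0(2M_0 + M_1)/6 = 82/15, c_0 = M_0/2 = 0, d_0 = (M_1 - M_0)/(6h_0) = 8/15. So S'(2) = 82/15.

5.4667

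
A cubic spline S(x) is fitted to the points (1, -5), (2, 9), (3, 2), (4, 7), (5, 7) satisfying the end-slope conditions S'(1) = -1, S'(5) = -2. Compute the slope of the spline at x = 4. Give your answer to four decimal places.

5.3750

Put M_i = S'' at the i-th knot. Here h = (1, 1, 1, 1) and Δ = (14, -7, 5, 0), so the interior equations h_(i-1)·M_(i-1) + 2(h_(i-1)+h_i)·M_i + h_i·M_(i+1) = 6(Δ_i − Δ_(i-1)) read
  1·M_0 + 4·M_1 + 1·M_2 = 6(Δ_1 - Δ_0) = -126
  1·M_1 + 4·M_2 + 1·M_3 = 6(Δ_2 - Δ_1) = 72
  1·M_2 + 4·M_3 + 1·M_4 = 6(Δ_3 - Δ_2) = -30
Clamped end conditions give two more equations: 2h_0·M_0 + h_0·M_1 = 6(Δ_0 - S'(1)) = 90 and h_3·M_3 + 2h_3·M_4 = 6(S'(5) - Δ_3) = -12.
Forward elimination and back-substitution give M_0 = 299/4, M_1 = -119/2, M_2 = 149/4, M_3 = -35/2, M_4 = 11/4.
On [4, 5], S'(x) = b_3 + 2c_3·(x - 4) + 3d_3·(x - 4)² with b_3 = Δ_3 - h_3(2M_3 + M_4)/6 = 43/8, c_3 = M_3/2 = -35/4, d_3 = (M_4 - M_3)/(6h_3) = 27/8. So S'(4) = 43/8.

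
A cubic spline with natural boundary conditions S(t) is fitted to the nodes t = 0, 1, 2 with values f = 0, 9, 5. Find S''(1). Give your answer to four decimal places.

Write M_i for S''(x_i). With h_i = 1, 1 and divided differences Δ_i = 9, -4, the continuity of S' gives the tridiagonal system
  1·M_0 + 4·M_1 + 1·M_2 = 6(Δ_1 - Δ_0) = -78
Natural end conditions: M_0 = M_2 = 0.
Forward elimination and back-substitution give M_0 = 0, M_1 = -39/2, M_2 = 0.

-19.5000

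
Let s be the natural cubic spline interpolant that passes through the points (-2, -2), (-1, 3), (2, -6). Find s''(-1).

Let M_i = s''(x_i). Step sizes h_i = 1, 3; slopes of the chords Δ_i = (y_(i+1) - y_i)/h_i = 5, -3.
  1·M_0 + 8·M_1 + 3·M_2 = 6(Δ_1 - Δ_0) = -48
Natural end conditions: M_0 = M_2 = 0.
Hence M_0 = 0, M_1 = -6, M_2 = 0.

-6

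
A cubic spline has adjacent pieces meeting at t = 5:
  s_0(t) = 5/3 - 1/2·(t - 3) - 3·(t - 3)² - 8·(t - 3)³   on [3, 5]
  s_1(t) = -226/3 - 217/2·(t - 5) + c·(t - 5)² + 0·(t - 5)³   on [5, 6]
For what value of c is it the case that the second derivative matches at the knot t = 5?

s_0''(t) = -6 - 48·(t - 3), so s_0''(5) = -102. On the right, s_1''(5) = 2c, so c = -51.

-51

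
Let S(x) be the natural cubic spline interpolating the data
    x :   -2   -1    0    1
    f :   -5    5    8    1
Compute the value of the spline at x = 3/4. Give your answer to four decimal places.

3.2656

With σ_i denoting the second derivative at x_i, h_i = 1, 1, 1, and Δ_i = (y_(i+1) − y_i)/h_i = 10, 3, -7:
  1·σ_0 + 4·σ_1 + 1·σ_2 = 6(Δ_1 - Δ_0) = -42
  1·σ_1 + 4·σ_2 + 1·σ_3 = 6(Δ_2 - Δ_1) = -60
Natural end conditions: σ_0 = σ_3 = 0.
Solving: σ_0 = 0, σ_1 = -36/5, σ_2 = -66/5, σ_3 = 0.
On [0, 1], S(x) = 8 - 13/5·x - 33/5·x² + 11/5·x³.
With x = 3/4: S(3/4) = 209/64.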